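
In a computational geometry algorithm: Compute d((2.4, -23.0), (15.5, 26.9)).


dx=13.1, dy=49.9
d^2 = 13.1^2 + 49.9^2 = 2661.62
d = sqrt(2661.62) = 51.5909

51.5909


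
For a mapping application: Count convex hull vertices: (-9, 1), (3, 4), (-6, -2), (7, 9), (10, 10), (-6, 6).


Convex hull vertices (CCW): (-9, 1), (-6, -2), (3, 4), (10, 10), (-6, 6)
Count = 5

5


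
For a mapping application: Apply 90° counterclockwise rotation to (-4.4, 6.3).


90° CCW: (x,y) -> (-y, x)
(-4.4,6.3) -> (-6.3, -4.4)

(-6.3, -4.4)


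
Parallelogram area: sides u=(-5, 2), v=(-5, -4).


|u x v| = |(-5)*(-4) - 2*(-5)|
= |20 - (-10)| = 30

30


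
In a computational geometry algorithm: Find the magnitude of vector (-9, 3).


|u| = sqrt((-9)^2 + 3^2) = sqrt(90) = 9.4868

9.4868


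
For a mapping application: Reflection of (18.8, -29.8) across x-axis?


Reflection over x-axis: (x,y) -> (x,-y)
(18.8, -29.8) -> (18.8, 29.8)

(18.8, 29.8)


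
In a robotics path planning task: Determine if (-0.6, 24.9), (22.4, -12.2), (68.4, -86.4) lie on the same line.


Cross product: (22.4-(-0.6))*((-86.4)-24.9) - ((-12.2)-24.9)*(68.4-(-0.6))
= 0

Yes, collinear


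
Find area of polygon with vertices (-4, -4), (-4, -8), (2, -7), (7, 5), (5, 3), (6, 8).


Shoelace sum: ((-4)*(-8) - (-4)*(-4)) + ((-4)*(-7) - 2*(-8)) + (2*5 - 7*(-7)) + (7*3 - 5*5) + (5*8 - 6*3) + (6*(-4) - (-4)*8)
= 145
Area = |145|/2 = 72.5

72.5


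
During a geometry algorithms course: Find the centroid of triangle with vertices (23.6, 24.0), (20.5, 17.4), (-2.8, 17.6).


Centroid = ((x_A+x_B+x_C)/3, (y_A+y_B+y_C)/3)
= ((23.6+20.5+(-2.8))/3, (24+17.4+17.6)/3)
= (13.7667, 19.6667)

(13.7667, 19.6667)


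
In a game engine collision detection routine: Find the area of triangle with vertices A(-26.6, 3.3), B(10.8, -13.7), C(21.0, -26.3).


Area = |x_A(y_B-y_C) + x_B(y_C-y_A) + x_C(y_A-y_B)|/2
= |(-335.16) + (-319.68) + 357|/2
= 297.84/2 = 148.92

148.92


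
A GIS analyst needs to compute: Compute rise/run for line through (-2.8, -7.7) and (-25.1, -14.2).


slope = (y2-y1)/(x2-x1) = ((-14.2)-(-7.7))/((-25.1)-(-2.8)) = (-6.5)/(-22.3) = 0.2915

0.2915


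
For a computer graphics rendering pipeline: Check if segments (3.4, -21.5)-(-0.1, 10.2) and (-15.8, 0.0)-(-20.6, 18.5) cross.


Cross products: d1=-252, d2=-339.41, d3=533.39, d4=620.8
d1*d2 < 0 and d3*d4 < 0? no

No, they don't intersect


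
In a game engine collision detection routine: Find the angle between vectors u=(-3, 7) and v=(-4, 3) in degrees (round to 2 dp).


u.v = 33, |u| = sqrt(58) = 7.6158, |v| = sqrt(25) = 5
cos(theta) = u.v/(|u||v|) = 33/sqrt(1450) = 0.866622
theta = acos(0.866622) = 29.93 degrees

29.93 degrees


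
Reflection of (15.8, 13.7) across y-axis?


Reflection over y-axis: (x,y) -> (-x,y)
(15.8, 13.7) -> (-15.8, 13.7)

(-15.8, 13.7)


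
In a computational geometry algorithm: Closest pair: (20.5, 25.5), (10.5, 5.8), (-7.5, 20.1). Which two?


d(P0,P1) = 22.0928, d(P0,P2) = 28.516, d(P1,P2) = 22.9889
Closest: P0 and P1

Closest pair: (20.5, 25.5) and (10.5, 5.8), distance = 22.0928


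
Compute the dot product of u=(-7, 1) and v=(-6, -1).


u . v = u_x*v_x + u_y*v_y = (-7)*(-6) + 1*(-1)
= 42 + (-1) = 41

41


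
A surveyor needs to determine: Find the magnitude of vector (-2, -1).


|u| = sqrt((-2)^2 + (-1)^2) = sqrt(5) = 2.2361

2.2361


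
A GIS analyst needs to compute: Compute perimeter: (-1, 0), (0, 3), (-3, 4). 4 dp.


Sides: (-1, 0)->(0, 3): sqrt(10) = 3.162278, (0, 3)->(-3, 4): sqrt(10) = 3.162278, (-3, 4)->(-1, 0): sqrt(20) = 4.472136
Sum = 10.796692
Perimeter = 10.7967

10.7967


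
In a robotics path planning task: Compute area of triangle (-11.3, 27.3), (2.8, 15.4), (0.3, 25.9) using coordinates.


Area = |x_A(y_B-y_C) + x_B(y_C-y_A) + x_C(y_A-y_B)|/2
= |118.65 + (-3.92) + 3.57|/2
= 118.3/2 = 59.15

59.15


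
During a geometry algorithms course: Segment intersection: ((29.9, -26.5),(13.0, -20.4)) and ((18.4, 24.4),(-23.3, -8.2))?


Cross products: d1=2497.43, d2=1692.12, d3=-790.06, d4=15.25
d1*d2 < 0 and d3*d4 < 0? no

No, they don't intersect


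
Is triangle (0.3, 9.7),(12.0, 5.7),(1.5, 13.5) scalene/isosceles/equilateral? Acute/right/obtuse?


Side lengths squared: AB^2=152.89, BC^2=171.09, CA^2=15.88
Sorted: [15.88, 152.89, 171.09]
By sides: Scalene, By angles: Obtuse

Scalene, Obtuse


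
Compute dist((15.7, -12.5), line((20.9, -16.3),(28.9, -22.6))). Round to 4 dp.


|cross product| = 2.36
|line direction| = sqrt(103.69) = 10.1828
Distance = 2.36/sqrt(103.69) = 0.2318

0.2318


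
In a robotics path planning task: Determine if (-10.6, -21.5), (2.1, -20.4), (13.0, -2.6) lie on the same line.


Cross product: (2.1-(-10.6))*((-2.6)-(-21.5)) - ((-20.4)-(-21.5))*(13-(-10.6))
= 214.07

No, not collinear


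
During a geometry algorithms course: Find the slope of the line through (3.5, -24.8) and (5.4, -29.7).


slope = (y2-y1)/(x2-x1) = ((-29.7)-(-24.8))/(5.4-3.5) = (-4.9)/1.9 = -2.5789

-2.5789


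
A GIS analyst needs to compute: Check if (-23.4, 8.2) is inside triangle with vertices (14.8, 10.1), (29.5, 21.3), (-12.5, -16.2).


Cross products: AB x AP = 399.91, BC x BP = -1433.55, CA x CP = 952.79
All same sign? no

No, outside


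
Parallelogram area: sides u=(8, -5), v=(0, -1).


|u x v| = |8*(-1) - (-5)*0|
= |(-8) - 0| = 8

8


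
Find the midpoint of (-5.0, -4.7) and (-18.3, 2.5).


M = (((-5)+(-18.3))/2, ((-4.7)+2.5)/2)
= (-11.65, -1.1)

(-11.65, -1.1)


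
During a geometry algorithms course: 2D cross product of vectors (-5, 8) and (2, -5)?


u x v = u_x*v_y - u_y*v_x = (-5)*(-5) - 8*2
= 25 - 16 = 9

9


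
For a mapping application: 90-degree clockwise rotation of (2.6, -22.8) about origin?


90° CW: (x,y) -> (y, -x)
(2.6,-22.8) -> (-22.8, -2.6)

(-22.8, -2.6)


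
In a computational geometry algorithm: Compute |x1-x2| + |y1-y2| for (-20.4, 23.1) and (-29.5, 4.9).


|(-20.4)-(-29.5)| + |23.1-4.9| = 9.1 + 18.2 = 27.3

27.3


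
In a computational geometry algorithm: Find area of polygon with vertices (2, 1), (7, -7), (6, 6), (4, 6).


Shoelace sum: (2*(-7) - 7*1) + (7*6 - 6*(-7)) + (6*6 - 4*6) + (4*1 - 2*6)
= 67
Area = |67|/2 = 33.5

33.5


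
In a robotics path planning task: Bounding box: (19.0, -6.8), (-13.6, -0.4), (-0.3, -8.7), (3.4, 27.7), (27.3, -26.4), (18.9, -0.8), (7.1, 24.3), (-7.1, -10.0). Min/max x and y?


x range: [-13.6, 27.3]
y range: [-26.4, 27.7]
Bounding box: (-13.6,-26.4) to (27.3,27.7)

(-13.6,-26.4) to (27.3,27.7)


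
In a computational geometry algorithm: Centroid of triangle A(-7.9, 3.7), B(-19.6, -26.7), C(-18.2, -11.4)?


Centroid = ((x_A+x_B+x_C)/3, (y_A+y_B+y_C)/3)
= (((-7.9)+(-19.6)+(-18.2))/3, (3.7+(-26.7)+(-11.4))/3)
= (-15.2333, -11.4667)

(-15.2333, -11.4667)


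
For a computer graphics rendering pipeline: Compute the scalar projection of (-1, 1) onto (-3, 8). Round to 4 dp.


u.v = 11, |v| = sqrt(73) = 8.544
Scalar projection = u.v / |v| = 11 / sqrt(73) = 1.2875

1.2875


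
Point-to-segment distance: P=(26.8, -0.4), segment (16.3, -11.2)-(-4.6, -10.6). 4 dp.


Project P onto AB: t = 0 (clamped to [0,1])
Closest point on segment: (16.3, -11.2)
Distance: 15.0629

15.0629


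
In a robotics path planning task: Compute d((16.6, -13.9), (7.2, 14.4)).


dx=-9.4, dy=28.3
d^2 = (-9.4)^2 + 28.3^2 = 889.25
d = sqrt(889.25) = 29.8203

29.8203


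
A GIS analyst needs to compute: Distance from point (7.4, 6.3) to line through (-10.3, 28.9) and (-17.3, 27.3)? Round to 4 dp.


|cross product| = 186.52
|line direction| = sqrt(51.56) = 7.1805
Distance = 186.52/sqrt(51.56) = 25.9758

25.9758


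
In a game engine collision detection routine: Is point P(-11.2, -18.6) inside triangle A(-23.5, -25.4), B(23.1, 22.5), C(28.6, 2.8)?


Cross products: AB x AP = -272.29, BC x BP = -901.76, CA x CP = -7.42
All same sign? yes

Yes, inside


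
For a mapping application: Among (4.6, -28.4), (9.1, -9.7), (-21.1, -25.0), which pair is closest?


d(P0,P1) = 19.2338, d(P0,P2) = 25.9239, d(P1,P2) = 33.8545
Closest: P0 and P1

Closest pair: (4.6, -28.4) and (9.1, -9.7), distance = 19.2338


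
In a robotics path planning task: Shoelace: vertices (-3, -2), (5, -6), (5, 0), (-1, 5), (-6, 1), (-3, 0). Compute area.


Shoelace sum: ((-3)*(-6) - 5*(-2)) + (5*0 - 5*(-6)) + (5*5 - (-1)*0) + ((-1)*1 - (-6)*5) + ((-6)*0 - (-3)*1) + ((-3)*(-2) - (-3)*0)
= 121
Area = |121|/2 = 60.5

60.5


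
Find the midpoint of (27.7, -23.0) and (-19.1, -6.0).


M = ((27.7+(-19.1))/2, ((-23)+(-6))/2)
= (4.3, -14.5)

(4.3, -14.5)


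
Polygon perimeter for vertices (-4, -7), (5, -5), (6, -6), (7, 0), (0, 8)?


Sides: (-4, -7)->(5, -5): sqrt(85) = 9.219544, (5, -5)->(6, -6): sqrt(2) = 1.414214, (6, -6)->(7, 0): sqrt(37) = 6.082763, (7, 0)->(0, 8): sqrt(113) = 10.630146, (0, 8)->(-4, -7): sqrt(241) = 15.524175
Sum = 42.870842
Perimeter = 42.8708

42.8708


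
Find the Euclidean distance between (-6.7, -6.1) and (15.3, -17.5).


dx=22, dy=-11.4
d^2 = 22^2 + (-11.4)^2 = 613.96
d = sqrt(613.96) = 24.7782

24.7782


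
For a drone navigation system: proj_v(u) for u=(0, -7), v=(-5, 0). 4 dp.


u.v = 0, |v| = sqrt(25) = 5
Scalar projection = u.v / |v| = 0 / sqrt(25) = 0

0


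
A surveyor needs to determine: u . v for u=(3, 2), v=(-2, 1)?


u . v = u_x*v_x + u_y*v_y = 3*(-2) + 2*1
= (-6) + 2 = -4

-4


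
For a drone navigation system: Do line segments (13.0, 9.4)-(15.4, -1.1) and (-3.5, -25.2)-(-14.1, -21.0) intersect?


Cross products: d1=-436.06, d2=-334.84, d3=-256.29, d4=-357.51
d1*d2 < 0 and d3*d4 < 0? no

No, they don't intersect


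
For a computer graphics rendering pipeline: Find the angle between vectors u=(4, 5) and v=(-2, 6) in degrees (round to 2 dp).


u.v = 22, |u| = sqrt(41) = 6.4031, |v| = sqrt(40) = 6.3246
cos(theta) = u.v/(|u||v|) = 22/sqrt(1640) = 0.543251
theta = acos(0.543251) = 57.09 degrees

57.09 degrees


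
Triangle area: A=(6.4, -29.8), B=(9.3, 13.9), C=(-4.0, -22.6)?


Area = |x_A(y_B-y_C) + x_B(y_C-y_A) + x_C(y_A-y_B)|/2
= |233.6 + 66.96 + 174.8|/2
= 475.36/2 = 237.68

237.68


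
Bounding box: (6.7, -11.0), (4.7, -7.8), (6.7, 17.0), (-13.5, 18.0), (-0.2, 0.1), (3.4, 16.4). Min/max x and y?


x range: [-13.5, 6.7]
y range: [-11, 18]
Bounding box: (-13.5,-11) to (6.7,18)

(-13.5,-11) to (6.7,18)


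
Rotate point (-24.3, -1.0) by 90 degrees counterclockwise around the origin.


90° CCW: (x,y) -> (-y, x)
(-24.3,-1) -> (1, -24.3)

(1, -24.3)


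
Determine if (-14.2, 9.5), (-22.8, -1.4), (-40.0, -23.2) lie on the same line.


Cross product: ((-22.8)-(-14.2))*((-23.2)-9.5) - ((-1.4)-9.5)*((-40)-(-14.2))
= 0

Yes, collinear


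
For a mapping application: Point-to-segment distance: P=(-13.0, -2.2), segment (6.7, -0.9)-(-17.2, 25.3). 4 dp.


Project P onto AB: t = 0.3473 (clamped to [0,1])
Closest point on segment: (-1.6002, 8.199)
Distance: 15.4303

15.4303


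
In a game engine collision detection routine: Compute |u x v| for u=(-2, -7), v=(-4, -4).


|u x v| = |(-2)*(-4) - (-7)*(-4)|
= |8 - 28| = 20

20


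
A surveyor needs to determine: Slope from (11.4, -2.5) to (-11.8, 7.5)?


slope = (y2-y1)/(x2-x1) = (7.5-(-2.5))/((-11.8)-11.4) = 10/(-23.2) = -0.431

-0.431


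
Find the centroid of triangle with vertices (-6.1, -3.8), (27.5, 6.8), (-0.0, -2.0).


Centroid = ((x_A+x_B+x_C)/3, (y_A+y_B+y_C)/3)
= (((-6.1)+27.5+0)/3, ((-3.8)+6.8+(-2))/3)
= (7.1333, 0.3333)

(7.1333, 0.3333)


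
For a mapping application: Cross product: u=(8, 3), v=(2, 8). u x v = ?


u x v = u_x*v_y - u_y*v_x = 8*8 - 3*2
= 64 - 6 = 58

58


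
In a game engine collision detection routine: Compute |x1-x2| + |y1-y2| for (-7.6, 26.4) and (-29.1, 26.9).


|(-7.6)-(-29.1)| + |26.4-26.9| = 21.5 + 0.5 = 22

22


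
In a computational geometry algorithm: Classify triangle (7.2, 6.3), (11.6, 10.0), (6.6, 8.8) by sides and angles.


Side lengths squared: AB^2=33.05, BC^2=26.44, CA^2=6.61
Sorted: [6.61, 26.44, 33.05]
By sides: Scalene, By angles: Right

Scalene, Right


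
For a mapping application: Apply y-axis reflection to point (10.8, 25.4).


Reflection over y-axis: (x,y) -> (-x,y)
(10.8, 25.4) -> (-10.8, 25.4)

(-10.8, 25.4)


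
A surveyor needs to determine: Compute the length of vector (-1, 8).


|u| = sqrt((-1)^2 + 8^2) = sqrt(65) = 8.0623

8.0623


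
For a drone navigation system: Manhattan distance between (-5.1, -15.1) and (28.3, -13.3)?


|(-5.1)-28.3| + |(-15.1)-(-13.3)| = 33.4 + 1.8 = 35.2

35.2


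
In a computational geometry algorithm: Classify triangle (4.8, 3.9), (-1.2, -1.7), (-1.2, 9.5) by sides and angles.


Side lengths squared: AB^2=67.36, BC^2=125.44, CA^2=67.36
Sorted: [67.36, 67.36, 125.44]
By sides: Isosceles, By angles: Acute

Isosceles, Acute


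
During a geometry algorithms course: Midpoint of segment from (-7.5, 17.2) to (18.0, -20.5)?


M = (((-7.5)+18)/2, (17.2+(-20.5))/2)
= (5.25, -1.65)

(5.25, -1.65)


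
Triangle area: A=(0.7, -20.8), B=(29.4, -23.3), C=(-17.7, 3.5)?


Area = |x_A(y_B-y_C) + x_B(y_C-y_A) + x_C(y_A-y_B)|/2
= |(-18.76) + 714.42 + (-44.25)|/2
= 651.41/2 = 325.705

325.705


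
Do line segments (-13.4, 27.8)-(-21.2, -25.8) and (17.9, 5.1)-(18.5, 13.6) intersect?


Cross products: d1=279.67, d2=313.81, d3=1854.74, d4=1820.6
d1*d2 < 0 and d3*d4 < 0? no

No, they don't intersect


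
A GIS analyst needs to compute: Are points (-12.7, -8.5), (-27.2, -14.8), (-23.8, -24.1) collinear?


Cross product: ((-27.2)-(-12.7))*((-24.1)-(-8.5)) - ((-14.8)-(-8.5))*((-23.8)-(-12.7))
= 156.27

No, not collinear


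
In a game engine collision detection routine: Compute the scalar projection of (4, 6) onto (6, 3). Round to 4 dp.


u.v = 42, |v| = sqrt(45) = 6.7082
Scalar projection = u.v / |v| = 42 / sqrt(45) = 6.261

6.261


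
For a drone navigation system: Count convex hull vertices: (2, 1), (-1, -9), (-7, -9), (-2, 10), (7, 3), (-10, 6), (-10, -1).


Convex hull vertices (CCW): (-10, -1), (-7, -9), (-1, -9), (7, 3), (-2, 10), (-10, 6)
Count = 6

6


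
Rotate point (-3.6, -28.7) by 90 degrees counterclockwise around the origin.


90° CCW: (x,y) -> (-y, x)
(-3.6,-28.7) -> (28.7, -3.6)

(28.7, -3.6)


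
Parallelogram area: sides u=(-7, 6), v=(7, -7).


|u x v| = |(-7)*(-7) - 6*7|
= |49 - 42| = 7

7


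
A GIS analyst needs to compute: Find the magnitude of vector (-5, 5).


|u| = sqrt((-5)^2 + 5^2) = sqrt(50) = 7.0711

7.0711


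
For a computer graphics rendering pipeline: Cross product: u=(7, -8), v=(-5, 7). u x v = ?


u x v = u_x*v_y - u_y*v_x = 7*7 - (-8)*(-5)
= 49 - 40 = 9

9


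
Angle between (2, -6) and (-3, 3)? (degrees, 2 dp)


u.v = -24, |u| = sqrt(40) = 6.3246, |v| = sqrt(18) = 4.2426
cos(theta) = u.v/(|u||v|) = -24/sqrt(720) = -0.894427
theta = acos(-0.894427) = 153.43 degrees

153.43 degrees


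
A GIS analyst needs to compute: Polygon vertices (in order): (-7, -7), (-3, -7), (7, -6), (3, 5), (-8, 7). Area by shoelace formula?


Shoelace sum: ((-7)*(-7) - (-3)*(-7)) + ((-3)*(-6) - 7*(-7)) + (7*5 - 3*(-6)) + (3*7 - (-8)*5) + ((-8)*(-7) - (-7)*7)
= 314
Area = |314|/2 = 157

157


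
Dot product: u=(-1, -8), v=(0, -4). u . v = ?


u . v = u_x*v_x + u_y*v_y = (-1)*0 + (-8)*(-4)
= 0 + 32 = 32

32


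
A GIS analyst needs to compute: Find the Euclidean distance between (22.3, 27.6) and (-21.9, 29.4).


dx=-44.2, dy=1.8
d^2 = (-44.2)^2 + 1.8^2 = 1956.88
d = sqrt(1956.88) = 44.2366

44.2366


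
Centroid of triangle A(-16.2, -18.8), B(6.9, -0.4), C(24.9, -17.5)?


Centroid = ((x_A+x_B+x_C)/3, (y_A+y_B+y_C)/3)
= (((-16.2)+6.9+24.9)/3, ((-18.8)+(-0.4)+(-17.5))/3)
= (5.2, -12.2333)

(5.2, -12.2333)


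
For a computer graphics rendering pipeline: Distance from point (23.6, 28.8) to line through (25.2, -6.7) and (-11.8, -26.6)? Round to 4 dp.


|cross product| = 1345.34
|line direction| = sqrt(1765.01) = 42.012
Distance = 1345.34/sqrt(1765.01) = 32.0227

32.0227


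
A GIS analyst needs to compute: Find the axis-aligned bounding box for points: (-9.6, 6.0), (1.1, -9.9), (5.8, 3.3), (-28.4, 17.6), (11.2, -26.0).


x range: [-28.4, 11.2]
y range: [-26, 17.6]
Bounding box: (-28.4,-26) to (11.2,17.6)

(-28.4,-26) to (11.2,17.6)


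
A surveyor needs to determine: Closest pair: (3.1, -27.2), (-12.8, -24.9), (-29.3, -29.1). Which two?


d(P0,P1) = 16.0655, d(P0,P2) = 32.4557, d(P1,P2) = 17.0262
Closest: P0 and P1

Closest pair: (3.1, -27.2) and (-12.8, -24.9), distance = 16.0655


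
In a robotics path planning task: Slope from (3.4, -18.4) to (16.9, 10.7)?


slope = (y2-y1)/(x2-x1) = (10.7-(-18.4))/(16.9-3.4) = 29.1/13.5 = 2.1556

2.1556


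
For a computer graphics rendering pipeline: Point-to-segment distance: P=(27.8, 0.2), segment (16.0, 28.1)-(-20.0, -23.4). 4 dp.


Project P onto AB: t = 0.2563 (clamped to [0,1])
Closest point on segment: (6.7722, 14.8991)
Distance: 25.656

25.656


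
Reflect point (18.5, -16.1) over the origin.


Reflection over origin: (x,y) -> (-x,-y)
(18.5, -16.1) -> (-18.5, 16.1)

(-18.5, 16.1)


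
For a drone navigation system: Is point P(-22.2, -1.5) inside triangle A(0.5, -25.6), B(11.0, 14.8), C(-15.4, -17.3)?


Cross products: AB x AP = 1170.13, BC x BP = -635.4, CA x CP = 194.78
All same sign? no

No, outside


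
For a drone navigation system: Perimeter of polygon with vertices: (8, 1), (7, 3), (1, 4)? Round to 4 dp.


Sides: (8, 1)->(7, 3): sqrt(5) = 2.236068, (7, 3)->(1, 4): sqrt(37) = 6.082763, (1, 4)->(8, 1): sqrt(58) = 7.615773
Sum = 15.934604
Perimeter = 15.9346

15.9346


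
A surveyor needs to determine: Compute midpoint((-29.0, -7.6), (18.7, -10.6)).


M = (((-29)+18.7)/2, ((-7.6)+(-10.6))/2)
= (-5.15, -9.1)

(-5.15, -9.1)


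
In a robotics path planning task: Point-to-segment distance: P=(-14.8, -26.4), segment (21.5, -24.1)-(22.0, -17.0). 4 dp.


Project P onto AB: t = 0 (clamped to [0,1])
Closest point on segment: (21.5, -24.1)
Distance: 36.3728

36.3728


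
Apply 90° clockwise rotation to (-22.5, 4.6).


90° CW: (x,y) -> (y, -x)
(-22.5,4.6) -> (4.6, 22.5)

(4.6, 22.5)


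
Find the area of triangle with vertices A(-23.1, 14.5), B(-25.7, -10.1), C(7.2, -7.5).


Area = |x_A(y_B-y_C) + x_B(y_C-y_A) + x_C(y_A-y_B)|/2
= |60.06 + 565.4 + 177.12|/2
= 802.58/2 = 401.29

401.29


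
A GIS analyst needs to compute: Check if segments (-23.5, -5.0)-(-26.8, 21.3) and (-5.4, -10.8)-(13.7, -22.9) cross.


Cross products: d1=-108.23, d2=354.17, d3=-456.89, d4=-919.29
d1*d2 < 0 and d3*d4 < 0? no

No, they don't intersect


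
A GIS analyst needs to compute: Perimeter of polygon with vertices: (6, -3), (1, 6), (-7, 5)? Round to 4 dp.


Sides: (6, -3)->(1, 6): sqrt(106) = 10.29563, (1, 6)->(-7, 5): sqrt(65) = 8.062258, (-7, 5)->(6, -3): sqrt(233) = 15.264338
Sum = 33.622226
Perimeter = 33.6222

33.6222


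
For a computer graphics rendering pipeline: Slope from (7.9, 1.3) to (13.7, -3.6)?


slope = (y2-y1)/(x2-x1) = ((-3.6)-1.3)/(13.7-7.9) = (-4.9)/5.8 = -0.8448

-0.8448


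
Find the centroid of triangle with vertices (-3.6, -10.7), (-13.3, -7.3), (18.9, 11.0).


Centroid = ((x_A+x_B+x_C)/3, (y_A+y_B+y_C)/3)
= (((-3.6)+(-13.3)+18.9)/3, ((-10.7)+(-7.3)+11)/3)
= (0.6667, -2.3333)

(0.6667, -2.3333)


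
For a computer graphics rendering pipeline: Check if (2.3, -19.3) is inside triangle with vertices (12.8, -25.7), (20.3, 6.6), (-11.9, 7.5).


Cross products: AB x AP = 387.15, BC x BP = 850.18, CA x CP = -190.52
All same sign? no

No, outside


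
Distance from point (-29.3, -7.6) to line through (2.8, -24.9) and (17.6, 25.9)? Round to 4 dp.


|cross product| = 1886.72
|line direction| = sqrt(2799.68) = 52.912
Distance = 1886.72/sqrt(2799.68) = 35.6577

35.6577


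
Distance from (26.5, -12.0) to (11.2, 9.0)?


dx=-15.3, dy=21
d^2 = (-15.3)^2 + 21^2 = 675.09
d = sqrt(675.09) = 25.9825

25.9825


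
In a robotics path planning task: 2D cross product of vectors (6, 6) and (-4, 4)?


u x v = u_x*v_y - u_y*v_x = 6*4 - 6*(-4)
= 24 - (-24) = 48

48


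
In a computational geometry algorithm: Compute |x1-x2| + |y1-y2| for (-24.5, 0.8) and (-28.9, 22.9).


|(-24.5)-(-28.9)| + |0.8-22.9| = 4.4 + 22.1 = 26.5

26.5


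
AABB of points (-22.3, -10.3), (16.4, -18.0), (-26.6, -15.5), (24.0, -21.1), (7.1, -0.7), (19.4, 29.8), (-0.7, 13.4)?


x range: [-26.6, 24]
y range: [-21.1, 29.8]
Bounding box: (-26.6,-21.1) to (24,29.8)

(-26.6,-21.1) to (24,29.8)


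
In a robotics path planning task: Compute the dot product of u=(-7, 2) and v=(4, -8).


u . v = u_x*v_x + u_y*v_y = (-7)*4 + 2*(-8)
= (-28) + (-16) = -44

-44


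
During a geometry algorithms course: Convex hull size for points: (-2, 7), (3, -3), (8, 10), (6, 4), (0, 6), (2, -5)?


Convex hull vertices (CCW): (-2, 7), (2, -5), (3, -3), (6, 4), (8, 10)
Count = 5

5


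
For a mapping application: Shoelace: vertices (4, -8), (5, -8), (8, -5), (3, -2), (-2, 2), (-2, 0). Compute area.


Shoelace sum: (4*(-8) - 5*(-8)) + (5*(-5) - 8*(-8)) + (8*(-2) - 3*(-5)) + (3*2 - (-2)*(-2)) + ((-2)*0 - (-2)*2) + ((-2)*(-8) - 4*0)
= 68
Area = |68|/2 = 34

34


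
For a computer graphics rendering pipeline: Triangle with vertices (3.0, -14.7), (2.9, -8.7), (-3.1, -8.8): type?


Side lengths squared: AB^2=36.01, BC^2=36.01, CA^2=72.02
Sorted: [36.01, 36.01, 72.02]
By sides: Isosceles, By angles: Right

Isosceles, Right


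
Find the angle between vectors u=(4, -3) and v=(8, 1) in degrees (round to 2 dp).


u.v = 29, |u| = sqrt(25) = 5, |v| = sqrt(65) = 8.0623
cos(theta) = u.v/(|u||v|) = 29/sqrt(1625) = 0.719401
theta = acos(0.719401) = 43.99 degrees

43.99 degrees


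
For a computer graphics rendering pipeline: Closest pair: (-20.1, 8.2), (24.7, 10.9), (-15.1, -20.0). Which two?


d(P0,P1) = 44.8813, d(P0,P2) = 28.6398, d(P1,P2) = 50.387
Closest: P0 and P2

Closest pair: (-20.1, 8.2) and (-15.1, -20.0), distance = 28.6398


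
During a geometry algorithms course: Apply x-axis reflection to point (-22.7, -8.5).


Reflection over x-axis: (x,y) -> (x,-y)
(-22.7, -8.5) -> (-22.7, 8.5)

(-22.7, 8.5)


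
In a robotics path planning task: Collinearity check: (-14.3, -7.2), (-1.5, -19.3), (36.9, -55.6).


Cross product: ((-1.5)-(-14.3))*((-55.6)-(-7.2)) - ((-19.3)-(-7.2))*(36.9-(-14.3))
= 0

Yes, collinear


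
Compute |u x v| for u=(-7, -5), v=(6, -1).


|u x v| = |(-7)*(-1) - (-5)*6|
= |7 - (-30)| = 37

37


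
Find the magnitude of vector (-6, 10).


|u| = sqrt((-6)^2 + 10^2) = sqrt(136) = 11.6619

11.6619


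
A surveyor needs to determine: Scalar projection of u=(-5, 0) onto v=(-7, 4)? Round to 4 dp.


u.v = 35, |v| = sqrt(65) = 8.0623
Scalar projection = u.v / |v| = 35 / sqrt(65) = 4.3412

4.3412


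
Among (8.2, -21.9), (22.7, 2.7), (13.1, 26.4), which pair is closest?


d(P0,P1) = 28.5554, d(P0,P2) = 48.5479, d(P1,P2) = 25.5705
Closest: P1 and P2

Closest pair: (22.7, 2.7) and (13.1, 26.4), distance = 25.5705


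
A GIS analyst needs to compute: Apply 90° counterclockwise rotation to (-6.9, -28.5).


90° CCW: (x,y) -> (-y, x)
(-6.9,-28.5) -> (28.5, -6.9)

(28.5, -6.9)


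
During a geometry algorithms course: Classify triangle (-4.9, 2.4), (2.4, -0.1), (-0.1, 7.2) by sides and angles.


Side lengths squared: AB^2=59.54, BC^2=59.54, CA^2=46.08
Sorted: [46.08, 59.54, 59.54]
By sides: Isosceles, By angles: Acute

Isosceles, Acute


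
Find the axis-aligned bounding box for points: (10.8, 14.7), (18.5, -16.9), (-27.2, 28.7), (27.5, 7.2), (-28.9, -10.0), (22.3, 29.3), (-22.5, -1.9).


x range: [-28.9, 27.5]
y range: [-16.9, 29.3]
Bounding box: (-28.9,-16.9) to (27.5,29.3)

(-28.9,-16.9) to (27.5,29.3)


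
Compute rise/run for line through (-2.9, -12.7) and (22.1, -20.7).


slope = (y2-y1)/(x2-x1) = ((-20.7)-(-12.7))/(22.1-(-2.9)) = (-8)/25 = -0.32

-0.32


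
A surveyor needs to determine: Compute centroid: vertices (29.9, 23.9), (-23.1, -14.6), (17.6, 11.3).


Centroid = ((x_A+x_B+x_C)/3, (y_A+y_B+y_C)/3)
= ((29.9+(-23.1)+17.6)/3, (23.9+(-14.6)+11.3)/3)
= (8.1333, 6.8667)

(8.1333, 6.8667)


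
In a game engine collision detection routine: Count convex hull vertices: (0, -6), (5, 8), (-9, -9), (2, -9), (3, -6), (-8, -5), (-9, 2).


Convex hull vertices (CCW): (-9, -9), (2, -9), (3, -6), (5, 8), (-9, 2)
Count = 5

5


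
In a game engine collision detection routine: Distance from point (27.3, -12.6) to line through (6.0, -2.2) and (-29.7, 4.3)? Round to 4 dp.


|cross product| = 232.83
|line direction| = sqrt(1316.74) = 36.2869
Distance = 232.83/sqrt(1316.74) = 6.4164

6.4164


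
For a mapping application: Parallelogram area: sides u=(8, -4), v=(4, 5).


|u x v| = |8*5 - (-4)*4|
= |40 - (-16)| = 56

56


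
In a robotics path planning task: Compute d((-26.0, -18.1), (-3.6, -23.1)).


dx=22.4, dy=-5
d^2 = 22.4^2 + (-5)^2 = 526.76
d = sqrt(526.76) = 22.9513

22.9513


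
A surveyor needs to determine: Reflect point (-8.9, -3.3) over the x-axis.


Reflection over x-axis: (x,y) -> (x,-y)
(-8.9, -3.3) -> (-8.9, 3.3)

(-8.9, 3.3)


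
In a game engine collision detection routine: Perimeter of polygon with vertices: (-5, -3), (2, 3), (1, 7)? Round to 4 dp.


Sides: (-5, -3)->(2, 3): sqrt(85) = 9.219544, (2, 3)->(1, 7): sqrt(17) = 4.123106, (1, 7)->(-5, -3): sqrt(136) = 11.661904
Sum = 25.004554
Perimeter = 25.0046

25.0046


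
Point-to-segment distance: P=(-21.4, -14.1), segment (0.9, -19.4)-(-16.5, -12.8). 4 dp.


Project P onto AB: t = 1 (clamped to [0,1])
Closest point on segment: (-16.5, -12.8)
Distance: 5.0695

5.0695


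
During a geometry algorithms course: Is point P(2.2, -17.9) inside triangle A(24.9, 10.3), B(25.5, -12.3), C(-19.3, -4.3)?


Cross products: AB x AP = -529.94, BC x BP = 437.28, CA x CP = -915.02
All same sign? no

No, outside


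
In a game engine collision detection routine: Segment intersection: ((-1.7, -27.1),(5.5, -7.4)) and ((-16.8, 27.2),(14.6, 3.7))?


Cross products: d1=-1350.17, d2=-562.39, d3=688.43, d4=-99.35
d1*d2 < 0 and d3*d4 < 0? no

No, they don't intersect


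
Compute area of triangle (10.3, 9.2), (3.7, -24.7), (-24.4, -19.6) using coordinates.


Area = |x_A(y_B-y_C) + x_B(y_C-y_A) + x_C(y_A-y_B)|/2
= |(-52.53) + (-106.56) + (-827.16)|/2
= 986.25/2 = 493.125

493.125


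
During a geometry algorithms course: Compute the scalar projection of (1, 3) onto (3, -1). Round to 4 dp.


u.v = 0, |v| = sqrt(10) = 3.1623
Scalar projection = u.v / |v| = 0 / sqrt(10) = 0

0


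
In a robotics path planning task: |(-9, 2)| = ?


|u| = sqrt((-9)^2 + 2^2) = sqrt(85) = 9.2195

9.2195


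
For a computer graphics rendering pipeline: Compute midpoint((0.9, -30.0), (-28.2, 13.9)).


M = ((0.9+(-28.2))/2, ((-30)+13.9)/2)
= (-13.65, -8.05)

(-13.65, -8.05)


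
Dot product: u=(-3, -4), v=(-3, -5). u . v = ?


u . v = u_x*v_x + u_y*v_y = (-3)*(-3) + (-4)*(-5)
= 9 + 20 = 29

29


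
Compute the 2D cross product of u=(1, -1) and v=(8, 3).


u x v = u_x*v_y - u_y*v_x = 1*3 - (-1)*8
= 3 - (-8) = 11

11


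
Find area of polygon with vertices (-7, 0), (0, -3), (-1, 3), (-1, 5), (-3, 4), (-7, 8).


Shoelace sum: ((-7)*(-3) - 0*0) + (0*3 - (-1)*(-3)) + ((-1)*5 - (-1)*3) + ((-1)*4 - (-3)*5) + ((-3)*8 - (-7)*4) + ((-7)*0 - (-7)*8)
= 87
Area = |87|/2 = 43.5

43.5


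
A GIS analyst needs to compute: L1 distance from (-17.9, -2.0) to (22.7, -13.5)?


|(-17.9)-22.7| + |(-2)-(-13.5)| = 40.6 + 11.5 = 52.1

52.1


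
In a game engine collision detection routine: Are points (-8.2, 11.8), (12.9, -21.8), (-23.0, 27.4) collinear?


Cross product: (12.9-(-8.2))*(27.4-11.8) - ((-21.8)-11.8)*((-23)-(-8.2))
= -168.12

No, not collinear


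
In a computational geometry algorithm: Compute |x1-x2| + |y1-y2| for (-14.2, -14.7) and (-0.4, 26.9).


|(-14.2)-(-0.4)| + |(-14.7)-26.9| = 13.8 + 41.6 = 55.4

55.4


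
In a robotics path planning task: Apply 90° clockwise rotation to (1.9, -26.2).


90° CW: (x,y) -> (y, -x)
(1.9,-26.2) -> (-26.2, -1.9)

(-26.2, -1.9)


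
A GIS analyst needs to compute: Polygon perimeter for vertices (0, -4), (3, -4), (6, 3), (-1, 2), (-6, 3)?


Sides: (0, -4)->(3, -4): sqrt(9) = 3, (3, -4)->(6, 3): sqrt(58) = 7.615773, (6, 3)->(-1, 2): sqrt(50) = 7.071068, (-1, 2)->(-6, 3): sqrt(26) = 5.09902, (-6, 3)->(0, -4): sqrt(85) = 9.219544
Sum = 32.005405
Perimeter = 32.0054

32.0054


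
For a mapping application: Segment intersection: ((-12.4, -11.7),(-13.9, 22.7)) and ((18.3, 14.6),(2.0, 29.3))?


Cross products: d1=879.98, d2=341.31, d3=-1095.53, d4=-556.86
d1*d2 < 0 and d3*d4 < 0? no

No, they don't intersect


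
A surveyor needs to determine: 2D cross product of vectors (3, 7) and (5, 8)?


u x v = u_x*v_y - u_y*v_x = 3*8 - 7*5
= 24 - 35 = -11

-11


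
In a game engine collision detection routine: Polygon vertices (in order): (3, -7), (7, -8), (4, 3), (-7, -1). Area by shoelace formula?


Shoelace sum: (3*(-8) - 7*(-7)) + (7*3 - 4*(-8)) + (4*(-1) - (-7)*3) + ((-7)*(-7) - 3*(-1))
= 147
Area = |147|/2 = 73.5

73.5


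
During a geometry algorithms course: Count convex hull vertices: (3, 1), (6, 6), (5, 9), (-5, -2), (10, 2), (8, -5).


Convex hull vertices (CCW): (-5, -2), (8, -5), (10, 2), (5, 9)
Count = 4

4


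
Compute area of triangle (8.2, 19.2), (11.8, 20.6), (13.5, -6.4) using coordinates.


Area = |x_A(y_B-y_C) + x_B(y_C-y_A) + x_C(y_A-y_B)|/2
= |221.4 + (-302.08) + (-18.9)|/2
= 99.58/2 = 49.79

49.79


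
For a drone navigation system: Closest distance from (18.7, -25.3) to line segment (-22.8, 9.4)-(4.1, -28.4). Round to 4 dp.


Project P onto AB: t = 1 (clamped to [0,1])
Closest point on segment: (4.1, -28.4)
Distance: 14.9255

14.9255


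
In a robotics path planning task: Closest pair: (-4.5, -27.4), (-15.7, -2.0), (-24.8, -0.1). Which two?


d(P0,P1) = 27.7597, d(P0,P2) = 34.0203, d(P1,P2) = 9.2962
Closest: P1 and P2

Closest pair: (-15.7, -2.0) and (-24.8, -0.1), distance = 9.2962


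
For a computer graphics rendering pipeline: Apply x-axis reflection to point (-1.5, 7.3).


Reflection over x-axis: (x,y) -> (x,-y)
(-1.5, 7.3) -> (-1.5, -7.3)

(-1.5, -7.3)


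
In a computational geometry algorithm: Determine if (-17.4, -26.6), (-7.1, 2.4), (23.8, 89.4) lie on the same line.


Cross product: ((-7.1)-(-17.4))*(89.4-(-26.6)) - (2.4-(-26.6))*(23.8-(-17.4))
= 0

Yes, collinear


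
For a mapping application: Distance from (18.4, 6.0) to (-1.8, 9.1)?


dx=-20.2, dy=3.1
d^2 = (-20.2)^2 + 3.1^2 = 417.65
d = sqrt(417.65) = 20.4365

20.4365


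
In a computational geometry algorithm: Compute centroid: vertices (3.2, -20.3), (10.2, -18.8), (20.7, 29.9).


Centroid = ((x_A+x_B+x_C)/3, (y_A+y_B+y_C)/3)
= ((3.2+10.2+20.7)/3, ((-20.3)+(-18.8)+29.9)/3)
= (11.3667, -3.0667)

(11.3667, -3.0667)


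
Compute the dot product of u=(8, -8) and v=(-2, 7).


u . v = u_x*v_x + u_y*v_y = 8*(-2) + (-8)*7
= (-16) + (-56) = -72

-72


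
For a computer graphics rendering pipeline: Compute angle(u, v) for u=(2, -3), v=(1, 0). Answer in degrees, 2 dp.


u.v = 2, |u| = sqrt(13) = 3.6056, |v| = sqrt(1) = 1
cos(theta) = u.v/(|u||v|) = 2/sqrt(13) = 0.5547
theta = acos(0.5547) = 56.31 degrees

56.31 degrees


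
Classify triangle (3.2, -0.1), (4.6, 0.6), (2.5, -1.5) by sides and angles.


Side lengths squared: AB^2=2.45, BC^2=8.82, CA^2=2.45
Sorted: [2.45, 2.45, 8.82]
By sides: Isosceles, By angles: Obtuse

Isosceles, Obtuse


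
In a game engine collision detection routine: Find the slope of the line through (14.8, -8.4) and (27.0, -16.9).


slope = (y2-y1)/(x2-x1) = ((-16.9)-(-8.4))/(27-14.8) = (-8.5)/12.2 = -0.6967

-0.6967


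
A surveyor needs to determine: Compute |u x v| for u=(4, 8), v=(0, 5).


|u x v| = |4*5 - 8*0|
= |20 - 0| = 20

20


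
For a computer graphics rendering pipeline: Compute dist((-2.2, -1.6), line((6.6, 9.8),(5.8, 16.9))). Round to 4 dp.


|cross product| = 71.6
|line direction| = sqrt(51.05) = 7.1449
Distance = 71.6/sqrt(51.05) = 10.0211

10.0211


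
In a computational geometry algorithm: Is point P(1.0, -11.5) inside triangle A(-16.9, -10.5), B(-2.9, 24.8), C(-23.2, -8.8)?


Cross products: AB x AP = -645.87, BC x BP = 867.93, CA x CP = 24.13
All same sign? no

No, outside


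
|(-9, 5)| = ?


|u| = sqrt((-9)^2 + 5^2) = sqrt(106) = 10.2956

10.2956


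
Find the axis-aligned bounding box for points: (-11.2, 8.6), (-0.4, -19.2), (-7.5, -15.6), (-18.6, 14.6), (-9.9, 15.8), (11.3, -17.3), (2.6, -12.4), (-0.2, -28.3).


x range: [-18.6, 11.3]
y range: [-28.3, 15.8]
Bounding box: (-18.6,-28.3) to (11.3,15.8)

(-18.6,-28.3) to (11.3,15.8)


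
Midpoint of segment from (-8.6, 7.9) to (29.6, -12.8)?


M = (((-8.6)+29.6)/2, (7.9+(-12.8))/2)
= (10.5, -2.45)

(10.5, -2.45)


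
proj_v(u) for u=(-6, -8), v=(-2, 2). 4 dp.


u.v = -4, |v| = sqrt(8) = 2.8284
Scalar projection = u.v / |v| = -4 / sqrt(8) = -1.4142

-1.4142


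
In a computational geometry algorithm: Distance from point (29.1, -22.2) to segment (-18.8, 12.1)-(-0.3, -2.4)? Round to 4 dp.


Project P onto AB: t = 1 (clamped to [0,1])
Closest point on segment: (-0.3, -2.4)
Distance: 35.4457

35.4457


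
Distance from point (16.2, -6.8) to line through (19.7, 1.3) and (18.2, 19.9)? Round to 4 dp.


|cross product| = 77.25
|line direction| = sqrt(348.21) = 18.6604
Distance = 77.25/sqrt(348.21) = 4.1398

4.1398


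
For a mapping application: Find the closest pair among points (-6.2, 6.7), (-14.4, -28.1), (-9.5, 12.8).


d(P0,P1) = 35.753, d(P0,P2) = 6.9354, d(P1,P2) = 41.1925
Closest: P0 and P2

Closest pair: (-6.2, 6.7) and (-9.5, 12.8), distance = 6.9354


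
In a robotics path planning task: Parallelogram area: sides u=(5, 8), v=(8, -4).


|u x v| = |5*(-4) - 8*8|
= |(-20) - 64| = 84

84


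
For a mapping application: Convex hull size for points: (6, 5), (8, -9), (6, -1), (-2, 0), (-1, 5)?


Convex hull vertices (CCW): (-2, 0), (8, -9), (6, 5), (-1, 5)
Count = 4

4


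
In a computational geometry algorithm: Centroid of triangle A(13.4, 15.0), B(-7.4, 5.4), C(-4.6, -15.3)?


Centroid = ((x_A+x_B+x_C)/3, (y_A+y_B+y_C)/3)
= ((13.4+(-7.4)+(-4.6))/3, (15+5.4+(-15.3))/3)
= (0.4667, 1.7)

(0.4667, 1.7)


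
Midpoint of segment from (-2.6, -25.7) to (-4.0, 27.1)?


M = (((-2.6)+(-4))/2, ((-25.7)+27.1)/2)
= (-3.3, 0.7)

(-3.3, 0.7)


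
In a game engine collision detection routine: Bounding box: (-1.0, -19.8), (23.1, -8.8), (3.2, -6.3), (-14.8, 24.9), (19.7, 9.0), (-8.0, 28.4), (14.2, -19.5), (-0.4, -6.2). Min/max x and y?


x range: [-14.8, 23.1]
y range: [-19.8, 28.4]
Bounding box: (-14.8,-19.8) to (23.1,28.4)

(-14.8,-19.8) to (23.1,28.4)


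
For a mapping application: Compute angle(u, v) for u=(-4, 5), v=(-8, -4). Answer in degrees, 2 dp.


u.v = 12, |u| = sqrt(41) = 6.4031, |v| = sqrt(80) = 8.9443
cos(theta) = u.v/(|u||v|) = 12/sqrt(3280) = 0.209529
theta = acos(0.209529) = 77.91 degrees

77.91 degrees


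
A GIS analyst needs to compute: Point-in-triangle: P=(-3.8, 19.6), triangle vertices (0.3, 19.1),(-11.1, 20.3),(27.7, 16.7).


Cross products: AB x AP = -0.78, BC x BP = -0.88, CA x CP = -3.86
All same sign? yes

Yes, inside


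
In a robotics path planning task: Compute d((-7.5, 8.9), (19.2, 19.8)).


dx=26.7, dy=10.9
d^2 = 26.7^2 + 10.9^2 = 831.7
d = sqrt(831.7) = 28.8392

28.8392


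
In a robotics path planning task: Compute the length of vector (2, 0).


|u| = sqrt(2^2 + 0^2) = sqrt(4) = 2

2


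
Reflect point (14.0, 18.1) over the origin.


Reflection over origin: (x,y) -> (-x,-y)
(14, 18.1) -> (-14, -18.1)

(-14, -18.1)


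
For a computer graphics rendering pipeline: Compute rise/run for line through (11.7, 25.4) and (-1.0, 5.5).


slope = (y2-y1)/(x2-x1) = (5.5-25.4)/((-1)-11.7) = (-19.9)/(-12.7) = 1.5669

1.5669


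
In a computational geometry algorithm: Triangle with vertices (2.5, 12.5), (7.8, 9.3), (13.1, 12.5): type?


Side lengths squared: AB^2=38.33, BC^2=38.33, CA^2=112.36
Sorted: [38.33, 38.33, 112.36]
By sides: Isosceles, By angles: Obtuse

Isosceles, Obtuse


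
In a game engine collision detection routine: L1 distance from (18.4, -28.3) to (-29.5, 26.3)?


|18.4-(-29.5)| + |(-28.3)-26.3| = 47.9 + 54.6 = 102.5

102.5


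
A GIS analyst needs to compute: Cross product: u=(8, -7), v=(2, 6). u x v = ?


u x v = u_x*v_y - u_y*v_x = 8*6 - (-7)*2
= 48 - (-14) = 62

62


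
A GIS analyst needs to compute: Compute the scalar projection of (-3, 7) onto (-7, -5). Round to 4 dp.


u.v = -14, |v| = sqrt(74) = 8.6023
Scalar projection = u.v / |v| = -14 / sqrt(74) = -1.6275

-1.6275


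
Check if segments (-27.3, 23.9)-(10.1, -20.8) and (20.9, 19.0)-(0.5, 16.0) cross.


Cross products: d1=-244.56, d2=779.52, d3=1971.28, d4=947.2
d1*d2 < 0 and d3*d4 < 0? no

No, they don't intersect


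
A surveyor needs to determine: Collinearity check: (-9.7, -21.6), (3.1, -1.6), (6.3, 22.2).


Cross product: (3.1-(-9.7))*(22.2-(-21.6)) - ((-1.6)-(-21.6))*(6.3-(-9.7))
= 240.64

No, not collinear


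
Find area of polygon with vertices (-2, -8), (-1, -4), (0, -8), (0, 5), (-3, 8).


Shoelace sum: ((-2)*(-4) - (-1)*(-8)) + ((-1)*(-8) - 0*(-4)) + (0*5 - 0*(-8)) + (0*8 - (-3)*5) + ((-3)*(-8) - (-2)*8)
= 63
Area = |63|/2 = 31.5

31.5


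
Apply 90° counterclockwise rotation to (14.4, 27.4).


90° CCW: (x,y) -> (-y, x)
(14.4,27.4) -> (-27.4, 14.4)

(-27.4, 14.4)


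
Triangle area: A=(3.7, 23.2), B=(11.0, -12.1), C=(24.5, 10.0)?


Area = |x_A(y_B-y_C) + x_B(y_C-y_A) + x_C(y_A-y_B)|/2
= |(-81.77) + (-145.2) + 864.85|/2
= 637.88/2 = 318.94

318.94


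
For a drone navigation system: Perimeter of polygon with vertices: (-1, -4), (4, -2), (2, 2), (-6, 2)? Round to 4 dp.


Sides: (-1, -4)->(4, -2): sqrt(29) = 5.385165, (4, -2)->(2, 2): sqrt(20) = 4.472136, (2, 2)->(-6, 2): sqrt(64) = 8, (-6, 2)->(-1, -4): sqrt(61) = 7.81025
Sum = 25.667551
Perimeter = 25.6676

25.6676


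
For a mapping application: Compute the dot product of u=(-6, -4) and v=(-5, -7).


u . v = u_x*v_x + u_y*v_y = (-6)*(-5) + (-4)*(-7)
= 30 + 28 = 58

58


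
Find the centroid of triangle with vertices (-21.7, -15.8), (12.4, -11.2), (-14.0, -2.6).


Centroid = ((x_A+x_B+x_C)/3, (y_A+y_B+y_C)/3)
= (((-21.7)+12.4+(-14))/3, ((-15.8)+(-11.2)+(-2.6))/3)
= (-7.7667, -9.8667)

(-7.7667, -9.8667)


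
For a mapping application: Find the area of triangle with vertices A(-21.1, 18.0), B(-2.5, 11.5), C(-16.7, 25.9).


Area = |x_A(y_B-y_C) + x_B(y_C-y_A) + x_C(y_A-y_B)|/2
= |303.84 + (-19.75) + (-108.55)|/2
= 175.54/2 = 87.77

87.77


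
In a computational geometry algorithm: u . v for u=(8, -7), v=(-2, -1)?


u . v = u_x*v_x + u_y*v_y = 8*(-2) + (-7)*(-1)
= (-16) + 7 = -9

-9


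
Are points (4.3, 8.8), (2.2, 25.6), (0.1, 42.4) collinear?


Cross product: (2.2-4.3)*(42.4-8.8) - (25.6-8.8)*(0.1-4.3)
= 0

Yes, collinear


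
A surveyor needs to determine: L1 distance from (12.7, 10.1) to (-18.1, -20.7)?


|12.7-(-18.1)| + |10.1-(-20.7)| = 30.8 + 30.8 = 61.6

61.6


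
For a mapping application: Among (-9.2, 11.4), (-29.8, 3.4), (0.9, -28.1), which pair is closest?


d(P0,P1) = 22.0989, d(P0,P2) = 40.7708, d(P1,P2) = 43.9857
Closest: P0 and P1

Closest pair: (-9.2, 11.4) and (-29.8, 3.4), distance = 22.0989


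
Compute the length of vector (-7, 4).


|u| = sqrt((-7)^2 + 4^2) = sqrt(65) = 8.0623

8.0623


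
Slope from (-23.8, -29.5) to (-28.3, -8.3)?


slope = (y2-y1)/(x2-x1) = ((-8.3)-(-29.5))/((-28.3)-(-23.8)) = 21.2/(-4.5) = -4.7111

-4.7111
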